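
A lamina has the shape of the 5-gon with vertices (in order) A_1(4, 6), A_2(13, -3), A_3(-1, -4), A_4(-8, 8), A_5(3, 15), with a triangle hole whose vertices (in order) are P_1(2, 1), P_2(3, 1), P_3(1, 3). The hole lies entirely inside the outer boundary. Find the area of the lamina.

Outer boundary:
Apply the shoelace (surveyor's) formula: 2A = Σ (x_i·y_{i+1} − x_{i+1}·y_i), indices taken mod 5.
Cross-terms: -90, -55, -40, -144, -42  ⇒  Σ = -371
Area = |Σ|/2 = 185.5.
Hole:
Apply the surveyor's formula: 2A = Σ (x_i·y_{i+1} − x_{i+1}·y_i), indices taken mod 3.
Σ = (-1) + (8) + (-5) = 2
Area = |Σ|/2 = 1.
Net area = 185.5 − 1 = 184.5.

184.5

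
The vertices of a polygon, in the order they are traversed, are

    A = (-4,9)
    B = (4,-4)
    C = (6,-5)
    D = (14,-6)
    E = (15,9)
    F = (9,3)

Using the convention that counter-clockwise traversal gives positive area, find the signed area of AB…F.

Apply the surveyor's formula: 2A = Σ (x_i·y_{i+1} − x_{i+1}·y_i), indices taken mod 6.
A→B: (-4)(-4) − (4)(9) = -20
B→C: (4)(-5) − (6)(-4) = 4
C→D: (6)(-6) − (14)(-5) = 34
D→E: (14)(9) − (15)(-6) = 216
E→F: (15)(3) − (9)(9) = -36
F→A: (9)(9) − (-4)(3) = 93
Σ = 291
Signed area = Σ/2 = 145.5 (positive ⇒ counter-clockwise traversal).

145.5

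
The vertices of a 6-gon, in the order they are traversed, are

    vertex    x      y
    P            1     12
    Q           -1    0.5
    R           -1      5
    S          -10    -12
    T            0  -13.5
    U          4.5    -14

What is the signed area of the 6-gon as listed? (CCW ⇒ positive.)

166.875

Apply the shoelace (surveyor's) formula: 2A = Σ (x_i·y_{i+1} − x_{i+1}·y_i), indices taken mod 6.
Σ = (12.5) + (-4.5) + (62) + (135) + (60.75) + (68) = 333.75
Signed area = Σ/2 = 166.875 (positive ⇒ counter-clockwise traversal).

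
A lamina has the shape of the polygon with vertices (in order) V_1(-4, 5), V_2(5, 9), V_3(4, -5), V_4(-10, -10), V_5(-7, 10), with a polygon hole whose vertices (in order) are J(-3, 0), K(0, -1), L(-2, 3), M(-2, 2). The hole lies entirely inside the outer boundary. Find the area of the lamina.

184

Outer boundary:
Σ = (-61) + (-61) + (-90) + (-170) + (5) = -377
Area = |Σ|/2 = 188.5.
Hole:
Apply Gauss's area formula: 2A = Σ (x_i·y_{i+1} − x_{i+1}·y_i), indices taken mod 4.
Cross-terms: 3, -2, 2, 6  ⇒  Σ = 9
Area = |Σ|/2 = 4.5.
Net area = 188.5 − 4.5 = 184.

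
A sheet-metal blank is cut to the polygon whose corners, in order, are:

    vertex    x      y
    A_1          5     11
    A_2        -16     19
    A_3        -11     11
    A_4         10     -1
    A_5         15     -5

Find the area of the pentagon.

Apply the shoelace (surveyor's) formula: 2A = Σ (x_i·y_{i+1} − x_{i+1}·y_i), indices taken mod 5.
Cross-terms: 271, 33, -99, -35, 190  ⇒  Σ = 360
Area = |Σ|/2 = 180.

180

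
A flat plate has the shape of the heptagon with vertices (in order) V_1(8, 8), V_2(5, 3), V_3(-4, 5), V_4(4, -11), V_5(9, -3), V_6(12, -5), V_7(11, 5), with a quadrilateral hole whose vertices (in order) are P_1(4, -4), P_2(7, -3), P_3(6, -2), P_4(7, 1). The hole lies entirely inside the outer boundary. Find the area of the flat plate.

139

Outer boundary:
Apply the shoelace (surveyor's) formula: 2A = Σ (x_i·y_{i+1} − x_{i+1}·y_i), indices taken mod 7.
V_1→V_2: (8)(3) − (5)(8) = -16
V_2→V_3: (5)(5) − (-4)(3) = 37
V_3→V_4: (-4)(-11) − (4)(5) = 24
V_4→V_5: (4)(-3) − (9)(-11) = 87
V_5→V_6: (9)(-5) − (12)(-3) = -9
V_6→V_7: (12)(5) − (11)(-5) = 115
V_7→V_1: (11)(8) − (8)(5) = 48
Σ = 286
Area = |Σ|/2 = 143.
Hole:
Apply the surveyor's formula: 2A = Σ (x_i·y_{i+1} − x_{i+1}·y_i), indices taken mod 4.
Σ = (16) + (4) + (20) + (-32) = 8
Area = |Σ|/2 = 4.
Net area = 143 − 4 = 139.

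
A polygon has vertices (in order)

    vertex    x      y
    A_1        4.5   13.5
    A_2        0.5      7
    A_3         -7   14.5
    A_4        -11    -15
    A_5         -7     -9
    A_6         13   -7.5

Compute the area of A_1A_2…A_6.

359.125

Cross-terms: 24.75, 56.25, 264.5, -6, 169.5, 209.25  ⇒  Σ = 718.25
Area = |Σ|/2 = 359.125.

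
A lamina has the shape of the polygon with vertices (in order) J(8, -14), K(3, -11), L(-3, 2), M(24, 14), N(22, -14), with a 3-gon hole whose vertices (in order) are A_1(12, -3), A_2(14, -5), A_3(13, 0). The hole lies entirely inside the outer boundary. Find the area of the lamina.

497.5

Outer boundary:
Apply the surveyor's formula: 2A = Σ (x_i·y_{i+1} − x_{i+1}·y_i), indices taken mod 5.
Σ = (-46) + (-27) + (-90) + (-644) + (-196) = -1003
Area = |Σ|/2 = 501.5.
Hole:
Σ = (-18) + (65) + (-39) = 8
Area = |Σ|/2 = 4.
Net area = 501.5 − 4 = 497.5.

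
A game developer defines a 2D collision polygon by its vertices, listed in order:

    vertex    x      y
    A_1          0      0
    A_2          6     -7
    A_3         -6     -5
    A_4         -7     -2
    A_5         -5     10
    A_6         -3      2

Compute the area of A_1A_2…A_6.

Σ = (0) + (-72) + (-23) + (-80) + (20) + (0) = -155
Area = |Σ|/2 = 77.5.

77.5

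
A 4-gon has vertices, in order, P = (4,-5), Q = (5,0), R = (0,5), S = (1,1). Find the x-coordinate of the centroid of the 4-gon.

25/9

Apply the surveyor's formula. First the cross-terms c_i = x_i·y_{i+1} − x_{i+1}·y_i:
  25, 25, -5, -9  ⇒  2A = 36, A = 18.
Then Σ (x_i + x_{i+1})·c_i = 300, so x̄ = 300 / (6·18) = 25/9.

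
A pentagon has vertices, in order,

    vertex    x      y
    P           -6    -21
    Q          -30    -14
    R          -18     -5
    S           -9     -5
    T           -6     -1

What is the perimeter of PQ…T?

|PQ| = √((-24)² + (7)²) = √625 = 25
|QR| = √((12)² + (9)²) = √225 = 15
|RS| = √((9)² + (0)²) = √81 = 9
|ST| = √((3)² + (4)²) = √25 = 5
|TP| = √((0)² + (-20)²) = √400 = 20
Perimeter = 25 + 15 + 9 + 5 + 20 = 74.

74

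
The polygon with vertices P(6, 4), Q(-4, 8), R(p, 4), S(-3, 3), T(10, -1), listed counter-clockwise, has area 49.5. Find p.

The doubled signed area Σ (x_i y_{i+1} − x_{i+1} y_i) is linear in p.
With p=0 it equals 79; the coefficient of p is -5 (from the two edges through R).
So -5·p + 79 = 2·49.5 = 99 ⇒ p = -4.

-4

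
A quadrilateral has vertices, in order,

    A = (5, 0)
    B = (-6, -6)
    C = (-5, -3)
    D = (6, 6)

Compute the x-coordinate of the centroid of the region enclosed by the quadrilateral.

5/7

Apply the shoelace formula. First the cross-terms c_i = x_i·y_{i+1} − x_{i+1}·y_i:
  -30, -12, -12, -30  ⇒  2A = -84, A = -42.
Then Σ (x_i + x_{i+1})·c_i = -180, so x̄ = -180 / (6·(-42)) = 5/7.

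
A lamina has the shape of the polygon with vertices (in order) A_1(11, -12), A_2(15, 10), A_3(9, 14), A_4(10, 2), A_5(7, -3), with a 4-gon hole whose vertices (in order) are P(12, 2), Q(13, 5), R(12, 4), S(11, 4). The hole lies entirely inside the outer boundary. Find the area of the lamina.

94.5

Outer boundary:
Apply the surveyor's formula: 2A = Σ (x_i·y_{i+1} − x_{i+1}·y_i), indices taken mod 5.
Cross-terms: 290, 120, -122, -44, -51  ⇒  Σ = 193
Area = |Σ|/2 = 96.5.
Hole:
Apply the shoelace formula: 2A = Σ (x_i·y_{i+1} − x_{i+1}·y_i), indices taken mod 4.
P→Q: (12)(5) − (13)(2) = 34
Q→R: (13)(4) − (12)(5) = -8
R→S: (12)(4) − (11)(4) = 4
S→P: (11)(2) − (12)(4) = -26
Σ = 4
Area = |Σ|/2 = 2.
Net area = 96.5 − 2 = 94.5.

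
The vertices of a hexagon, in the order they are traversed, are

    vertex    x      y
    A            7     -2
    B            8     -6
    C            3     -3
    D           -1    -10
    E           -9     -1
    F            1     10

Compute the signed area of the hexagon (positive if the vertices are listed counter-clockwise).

Σ = (-26) + (-6) + (-33) + (-89) + (-89) + (-72) = -315
Signed area = Σ/2 = -157.5 (negative ⇒ clockwise traversal).

-157.5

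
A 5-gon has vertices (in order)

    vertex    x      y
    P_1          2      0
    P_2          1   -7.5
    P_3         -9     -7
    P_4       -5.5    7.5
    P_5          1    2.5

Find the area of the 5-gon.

110.875

Apply the shoelace formula: 2A = Σ (x_i·y_{i+1} − x_{i+1}·y_i), indices taken mod 5.
Cross-terms: -15, -74.5, -106, -21.25, -5  ⇒  Σ = -221.75
Area = |Σ|/2 = 110.875.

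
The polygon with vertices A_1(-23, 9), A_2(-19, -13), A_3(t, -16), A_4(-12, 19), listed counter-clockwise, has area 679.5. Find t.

The doubled signed area Σ (x_i y_{i+1} − x_{i+1} y_i) is linear in t.
With t=0 it equals 911; the coefficient of t is 32 (from the two edges through A_3).
So 32·t + 911 = 2·679.5 = 1359 ⇒ t = 14.

14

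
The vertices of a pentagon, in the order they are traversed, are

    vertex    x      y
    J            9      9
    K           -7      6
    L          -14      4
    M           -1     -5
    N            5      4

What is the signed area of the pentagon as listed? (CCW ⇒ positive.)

J→K: (9)(6) − (-7)(9) = 117
K→L: (-7)(4) − (-14)(6) = 56
L→M: (-14)(-5) − (-1)(4) = 74
M→N: (-1)(4) − (5)(-5) = 21
N→J: (5)(9) − (9)(4) = 9
Σ = 277
Signed area = Σ/2 = 138.5 (positive ⇒ counter-clockwise traversal).

138.5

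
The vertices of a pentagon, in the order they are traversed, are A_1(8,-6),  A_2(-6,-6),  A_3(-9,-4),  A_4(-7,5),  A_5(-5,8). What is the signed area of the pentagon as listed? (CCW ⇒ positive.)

Apply the surveyor's formula: 2A = Σ (x_i·y_{i+1} − x_{i+1}·y_i), indices taken mod 5.
Cross-terms: -84, -30, -73, -31, -34  ⇒  Σ = -252
Signed area = Σ/2 = -126 (negative ⇒ clockwise traversal).

-126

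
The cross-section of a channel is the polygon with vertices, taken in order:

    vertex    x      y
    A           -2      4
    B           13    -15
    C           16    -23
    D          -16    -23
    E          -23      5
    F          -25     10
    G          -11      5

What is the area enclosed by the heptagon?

Apply the surveyor's formula: 2A = Σ (x_i·y_{i+1} − x_{i+1}·y_i), indices taken mod 7.
Σ = (-22) + (-59) + (-736) + (-609) + (-105) + (-15) + (-34) = -1580
Area = |Σ|/2 = 790.

790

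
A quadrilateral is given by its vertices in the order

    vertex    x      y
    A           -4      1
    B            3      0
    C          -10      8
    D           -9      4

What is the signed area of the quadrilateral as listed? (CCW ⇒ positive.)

Apply the shoelace formula: 2A = Σ (x_i·y_{i+1} − x_{i+1}·y_i), indices taken mod 4.
Σ = (-3) + (24) + (32) + (7) = 60
Signed area = Σ/2 = 30 (positive ⇒ counter-clockwise traversal).

30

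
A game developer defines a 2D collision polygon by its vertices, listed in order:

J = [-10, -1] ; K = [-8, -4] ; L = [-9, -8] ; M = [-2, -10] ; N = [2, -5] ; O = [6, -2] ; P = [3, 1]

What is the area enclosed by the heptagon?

Apply Gauss's area formula: 2A = Σ (x_i·y_{i+1} − x_{i+1}·y_i), indices taken mod 7.
Σ = (32) + (28) + (74) + (30) + (26) + (12) + (7) = 209
Area = |Σ|/2 = 104.5.

104.5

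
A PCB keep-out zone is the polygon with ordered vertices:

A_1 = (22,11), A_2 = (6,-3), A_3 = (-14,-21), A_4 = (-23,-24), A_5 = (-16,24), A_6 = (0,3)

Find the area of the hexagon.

748.5

Apply the surveyor's formula: 2A = Σ (x_i·y_{i+1} − x_{i+1}·y_i), indices taken mod 6.
Σ = (-132) + (-168) + (-147) + (-936) + (-48) + (-66) = -1497
Area = |Σ|/2 = 748.5.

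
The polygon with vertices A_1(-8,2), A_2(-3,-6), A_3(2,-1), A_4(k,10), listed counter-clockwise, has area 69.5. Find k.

Write out the shoelace sum; only the two edges meeting at A_4 involve k:
2·Area = [(2·10 − k·(-1)) + (k·2 − (-8)·10)] + 69
       = 3·k + 169 = 139
⇒ k = -10.

-10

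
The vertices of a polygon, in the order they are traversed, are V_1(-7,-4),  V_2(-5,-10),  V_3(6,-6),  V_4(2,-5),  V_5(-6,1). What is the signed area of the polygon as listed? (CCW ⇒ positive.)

62.5

Apply the shoelace (surveyor's) formula: 2A = Σ (x_i·y_{i+1} − x_{i+1}·y_i), indices taken mod 5.
Σ = (50) + (90) + (-18) + (-28) + (31) = 125
Signed area = Σ/2 = 62.5 (positive ⇒ counter-clockwise traversal).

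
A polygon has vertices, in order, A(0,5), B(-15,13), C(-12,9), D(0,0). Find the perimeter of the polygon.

42

|AB| = √((-15)² + (8)²) = √289 = 17
|BC| = √((3)² + (-4)²) = √25 = 5
|CD| = √((12)² + (-9)²) = √225 = 15
|DA| = √((0)² + (5)²) = √25 = 5
Perimeter = 17 + 5 + 15 + 5 = 42.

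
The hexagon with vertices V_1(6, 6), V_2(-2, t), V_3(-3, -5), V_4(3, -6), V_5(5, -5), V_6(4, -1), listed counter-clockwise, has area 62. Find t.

1

The doubled signed area Σ (x_i y_{i+1} − x_{i+1} y_i) is linear in t.
With t=0 it equals 115; the coefficient of t is 9 (from the two edges through V_2).
So 9·t + 115 = 2·62 = 124 ⇒ t = 1.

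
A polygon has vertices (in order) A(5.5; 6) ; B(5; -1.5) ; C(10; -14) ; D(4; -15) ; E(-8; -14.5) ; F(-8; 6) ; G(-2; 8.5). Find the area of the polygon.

Apply the shoelace formula: 2A = Σ (x_i·y_{i+1} − x_{i+1}·y_i), indices taken mod 7.
Σ = (-38.25) + (-55) + (-94) + (-178) + (-164) + (-56) + (-58.75) = -644
Area = |Σ|/2 = 322.

322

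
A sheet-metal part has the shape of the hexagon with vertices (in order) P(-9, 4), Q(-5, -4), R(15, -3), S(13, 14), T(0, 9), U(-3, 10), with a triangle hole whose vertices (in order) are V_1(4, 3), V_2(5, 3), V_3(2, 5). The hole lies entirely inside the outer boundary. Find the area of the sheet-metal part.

300

Outer boundary:
Σ = (56) + (75) + (249) + (117) + (27) + (78) = 602
Area = |Σ|/2 = 301.
Hole:
Σ = (-3) + (19) + (-14) = 2
Area = |Σ|/2 = 1.
Net area = 301 − 1 = 300.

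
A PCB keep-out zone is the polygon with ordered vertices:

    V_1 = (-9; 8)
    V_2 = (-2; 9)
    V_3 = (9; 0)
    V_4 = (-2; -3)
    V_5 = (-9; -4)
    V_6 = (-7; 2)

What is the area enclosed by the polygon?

V_1→V_2: (-9)(9) − (-2)(8) = -65
V_2→V_3: (-2)(0) − (9)(9) = -81
V_3→V_4: (9)(-3) − (-2)(0) = -27
V_4→V_5: (-2)(-4) − (-9)(-3) = -19
V_5→V_6: (-9)(2) − (-7)(-4) = -46
V_6→V_1: (-7)(8) − (-9)(2) = -38
Σ = -276
Area = |Σ|/2 = 138.

138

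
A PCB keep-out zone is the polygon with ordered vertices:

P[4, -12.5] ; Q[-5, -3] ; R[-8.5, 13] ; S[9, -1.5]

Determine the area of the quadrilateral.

Apply the surveyor's formula: 2A = Σ (x_i·y_{i+1} − x_{i+1}·y_i), indices taken mod 4.
P→Q: (4)(-3) − (-5)(-12.5) = -74.5
Q→R: (-5)(13) − (-8.5)(-3) = -90.5
R→S: (-8.5)(-1.5) − (9)(13) = -104.25
S→P: (9)(-12.5) − (4)(-1.5) = -106.5
Σ = -375.75
Area = |Σ|/2 = 187.875.

187.875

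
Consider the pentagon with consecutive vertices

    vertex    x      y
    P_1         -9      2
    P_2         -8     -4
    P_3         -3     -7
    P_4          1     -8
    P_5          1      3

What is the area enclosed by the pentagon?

83.5

Σ = (52) + (44) + (31) + (11) + (29) = 167
Area = |Σ|/2 = 83.5.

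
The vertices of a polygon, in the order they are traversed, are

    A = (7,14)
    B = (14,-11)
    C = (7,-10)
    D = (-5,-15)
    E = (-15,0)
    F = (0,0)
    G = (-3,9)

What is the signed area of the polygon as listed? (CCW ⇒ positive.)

Σ = (-273) + (-63) + (-155) + (-225) + (0) + (0) + (-105) = -821
Signed area = Σ/2 = -410.5 (negative ⇒ clockwise traversal).

-410.5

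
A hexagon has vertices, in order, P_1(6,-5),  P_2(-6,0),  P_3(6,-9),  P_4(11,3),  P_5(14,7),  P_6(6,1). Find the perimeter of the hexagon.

62

|P_1P_2| = √((-12)² + (5)²) = √169 = 13
|P_2P_3| = √((12)² + (-9)²) = √225 = 15
|P_3P_4| = √((5)² + (12)²) = √169 = 13
|P_4P_5| = √((3)² + (4)²) = √25 = 5
|P_5P_6| = √((-8)² + (-6)²) = √100 = 10
|P_6P_1| = √((0)² + (-6)²) = √36 = 6
Perimeter = 13 + 15 + 13 + 5 + 10 + 6 = 62.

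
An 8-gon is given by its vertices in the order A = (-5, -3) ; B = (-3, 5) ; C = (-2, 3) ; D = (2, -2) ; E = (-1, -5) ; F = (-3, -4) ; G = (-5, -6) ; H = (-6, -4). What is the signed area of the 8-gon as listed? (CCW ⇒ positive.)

Σ = (-34) + (1) + (-2) + (-12) + (-11) + (-2) + (-16) + (-2) = -78
Signed area = Σ/2 = -39 (negative ⇒ clockwise traversal).

-39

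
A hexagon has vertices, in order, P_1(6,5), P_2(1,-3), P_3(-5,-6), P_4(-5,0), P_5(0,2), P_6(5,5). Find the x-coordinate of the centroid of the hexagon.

-56/99

Apply the shoelace (surveyor's) formula. First the cross-terms c_i = x_i·y_{i+1} − x_{i+1}·y_i:
  -23, -21, -30, -10, -10, -5  ⇒  2A = -99, A = -49.5.
Then Σ (x_i + x_{i+1})·c_i = 168, so x̄ = 168 / (6·(-49.5)) = -56/99.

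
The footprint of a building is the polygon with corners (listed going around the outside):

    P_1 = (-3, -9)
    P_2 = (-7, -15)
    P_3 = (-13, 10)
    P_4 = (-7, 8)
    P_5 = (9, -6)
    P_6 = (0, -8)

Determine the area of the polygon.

Σ = (-18) + (-265) + (-34) + (-30) + (-72) + (-24) = -443
Area = |Σ|/2 = 221.5.

221.5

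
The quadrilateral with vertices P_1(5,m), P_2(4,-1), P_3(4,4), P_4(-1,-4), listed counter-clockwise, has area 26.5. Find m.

-6

Write out the shoelace sum; only the two edges meeting at P_1 involve m:
2·Area = [((-1)·m − 5·(-4)) + (5·(-1) − 4·m)] + 8
       = -5·m + 23 = 53
⇒ m = -6.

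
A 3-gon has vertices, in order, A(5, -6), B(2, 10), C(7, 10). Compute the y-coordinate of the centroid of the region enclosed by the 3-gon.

14/3

Apply the shoelace (surveyor's) formula. First the cross-terms c_i = x_i·y_{i+1} − x_{i+1}·y_i:
  62, -50, -92  ⇒  2A = -80, A = -40.
Then Σ (y_i + y_{i+1})·c_i = -1120, so ȳ = -1120 / (6·(-40)) = 14/3.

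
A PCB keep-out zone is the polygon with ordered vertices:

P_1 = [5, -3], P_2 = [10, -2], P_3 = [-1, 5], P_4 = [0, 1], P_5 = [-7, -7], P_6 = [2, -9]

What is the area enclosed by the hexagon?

95

Σ = (20) + (48) + (-1) + (7) + (77) + (39) = 190
Area = |Σ|/2 = 95.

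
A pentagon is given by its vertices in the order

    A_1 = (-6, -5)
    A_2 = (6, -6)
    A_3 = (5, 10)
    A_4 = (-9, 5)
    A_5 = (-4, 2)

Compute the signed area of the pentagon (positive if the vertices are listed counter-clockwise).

152.5

Apply the shoelace formula: 2A = Σ (x_i·y_{i+1} − x_{i+1}·y_i), indices taken mod 5.
Cross-terms: 66, 90, 115, 2, 32  ⇒  Σ = 305
Signed area = Σ/2 = 152.5 (positive ⇒ counter-clockwise traversal).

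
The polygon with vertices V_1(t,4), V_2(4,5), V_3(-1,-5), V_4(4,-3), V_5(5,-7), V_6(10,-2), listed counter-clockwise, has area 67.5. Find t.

The doubled signed area Σ (x_i y_{i+1} − x_{i+1} y_i) is linear in t.
With t=0 it equals 79; the coefficient of t is 7 (from the two edges through V_1).
So 7·t + 79 = 2·67.5 = 135 ⇒ t = 8.

8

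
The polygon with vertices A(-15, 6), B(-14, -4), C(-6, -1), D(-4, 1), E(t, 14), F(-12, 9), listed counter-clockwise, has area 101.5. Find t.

-12

The doubled signed area Σ (x_i y_{i+1} − x_{i+1} y_i) is linear in t.
With t=0 it equals 299; the coefficient of t is 8 (from the two edges through E).
So 8·t + 299 = 2·101.5 = 203 ⇒ t = -12.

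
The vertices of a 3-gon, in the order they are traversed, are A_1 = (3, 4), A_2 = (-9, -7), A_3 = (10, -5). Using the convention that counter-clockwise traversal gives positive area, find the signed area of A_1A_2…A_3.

92.5

Apply Gauss's area formula: 2A = Σ (x_i·y_{i+1} − x_{i+1}·y_i), indices taken mod 3.
Σ = (15) + (115) + (55) = 185
Signed area = Σ/2 = 92.5 (positive ⇒ counter-clockwise traversal).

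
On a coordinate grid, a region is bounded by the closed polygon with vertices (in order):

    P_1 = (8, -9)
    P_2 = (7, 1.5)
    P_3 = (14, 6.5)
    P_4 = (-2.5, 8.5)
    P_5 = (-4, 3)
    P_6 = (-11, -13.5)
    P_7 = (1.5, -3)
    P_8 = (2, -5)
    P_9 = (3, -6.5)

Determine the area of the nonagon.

213.5

Σ = (75) + (24.5) + (135.25) + (26.5) + (87) + (53.25) + (-1.5) + (2) + (25) = 427
Area = |Σ|/2 = 213.5.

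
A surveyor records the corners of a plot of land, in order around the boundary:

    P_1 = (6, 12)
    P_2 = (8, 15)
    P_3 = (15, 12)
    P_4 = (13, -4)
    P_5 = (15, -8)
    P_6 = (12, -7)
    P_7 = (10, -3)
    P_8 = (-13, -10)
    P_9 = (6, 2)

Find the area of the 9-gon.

207.5

Apply the surveyor's formula: 2A = Σ (x_i·y_{i+1} − x_{i+1}·y_i), indices taken mod 9.
Σ = (-6) + (-129) + (-216) + (-44) + (-9) + (34) + (-139) + (34) + (60) = -415
Area = |Σ|/2 = 207.5.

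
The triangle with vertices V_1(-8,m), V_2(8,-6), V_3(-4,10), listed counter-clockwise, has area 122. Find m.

Write out the shoelace sum; only the two edges meeting at V_1 involve m:
2·Area = [((-4)·m − (-8)·10) + ((-8)·(-6) − 8·m)] + 56
       = -12·m + 184 = 244
⇒ m = -5.

-5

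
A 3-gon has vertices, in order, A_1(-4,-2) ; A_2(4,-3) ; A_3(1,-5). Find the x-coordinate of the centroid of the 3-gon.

1/3

Apply the shoelace (surveyor's) formula. First the cross-terms c_i = x_i·y_{i+1} − x_{i+1}·y_i:
  20, -17, -22  ⇒  2A = -19, A = -9.5.
Then Σ (x_i + x_{i+1})·c_i = -19, so x̄ = -19 / (6·(-9.5)) = 1/3.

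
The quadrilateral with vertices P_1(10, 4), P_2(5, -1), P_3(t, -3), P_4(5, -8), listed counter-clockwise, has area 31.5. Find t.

1

Write out the shoelace sum; only the two edges meeting at P_3 involve t:
2·Area = [(5·(-3) − t·(-1)) + (t·(-8) − 5·(-3))] + 70
       = -7·t + 70 = 63
⇒ t = 1.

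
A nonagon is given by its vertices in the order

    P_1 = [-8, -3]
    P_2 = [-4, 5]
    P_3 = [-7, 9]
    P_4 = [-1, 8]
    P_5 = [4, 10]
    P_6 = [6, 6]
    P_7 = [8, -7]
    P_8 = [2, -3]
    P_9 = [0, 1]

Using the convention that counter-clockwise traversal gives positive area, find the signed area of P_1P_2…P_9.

Apply the surveyor's formula: 2A = Σ (x_i·y_{i+1} − x_{i+1}·y_i), indices taken mod 9.
Σ = (-52) + (-1) + (-47) + (-42) + (-36) + (-90) + (-10) + (2) + (8) = -268
Signed area = Σ/2 = -134 (negative ⇒ clockwise traversal).

-134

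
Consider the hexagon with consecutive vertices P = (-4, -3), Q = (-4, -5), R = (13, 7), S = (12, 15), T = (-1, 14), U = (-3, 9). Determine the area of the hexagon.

P→Q: (-4)(-5) − (-4)(-3) = 8
Q→R: (-4)(7) − (13)(-5) = 37
R→S: (13)(15) − (12)(7) = 111
S→T: (12)(14) − (-1)(15) = 183
T→U: (-1)(9) − (-3)(14) = 33
U→P: (-3)(-3) − (-4)(9) = 45
Σ = 417
Area = |Σ|/2 = 208.5.

208.5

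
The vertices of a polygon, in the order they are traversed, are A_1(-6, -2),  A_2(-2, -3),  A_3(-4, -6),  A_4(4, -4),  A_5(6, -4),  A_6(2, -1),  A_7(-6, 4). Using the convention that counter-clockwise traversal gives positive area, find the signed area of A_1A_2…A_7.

A_1→A_2: (-6)(-3) − (-2)(-2) = 14
A_2→A_3: (-2)(-6) − (-4)(-3) = 0
A_3→A_4: (-4)(-4) − (4)(-6) = 40
A_4→A_5: (4)(-4) − (6)(-4) = 8
A_5→A_6: (6)(-1) − (2)(-4) = 2
A_6→A_7: (2)(4) − (-6)(-1) = 2
A_7→A_1: (-6)(-2) − (-6)(4) = 36
Σ = 102
Signed area = Σ/2 = 51 (positive ⇒ counter-clockwise traversal).

51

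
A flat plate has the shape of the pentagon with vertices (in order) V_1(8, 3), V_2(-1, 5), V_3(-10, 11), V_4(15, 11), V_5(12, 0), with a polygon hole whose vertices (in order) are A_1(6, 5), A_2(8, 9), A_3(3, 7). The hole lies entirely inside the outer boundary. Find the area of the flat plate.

136.5

Outer boundary:
Σ = (43) + (39) + (-275) + (-132) + (36) = -289
Area = |Σ|/2 = 144.5.
Hole:
Apply the surveyor's formula: 2A = Σ (x_i·y_{i+1} − x_{i+1}·y_i), indices taken mod 3.
Σ = (14) + (29) + (-27) = 16
Area = |Σ|/2 = 8.
Net area = 144.5 − 8 = 136.5.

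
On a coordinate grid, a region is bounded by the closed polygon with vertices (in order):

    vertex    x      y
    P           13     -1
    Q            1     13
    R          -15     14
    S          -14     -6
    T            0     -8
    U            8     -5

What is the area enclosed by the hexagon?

449

Cross-terms: 170, 209, 286, 112, 64, 57  ⇒  Σ = 898
Area = |Σ|/2 = 449.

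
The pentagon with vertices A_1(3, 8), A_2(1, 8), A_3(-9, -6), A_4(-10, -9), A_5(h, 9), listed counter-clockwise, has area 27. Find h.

Write out the shoelace sum; only the two edges meeting at A_5 involve h:
2·Area = [((-10)·9 − h·(-9)) + (h·8 − 3·9)] + 103
       = 17·h + -14 = 54
⇒ h = 4.

4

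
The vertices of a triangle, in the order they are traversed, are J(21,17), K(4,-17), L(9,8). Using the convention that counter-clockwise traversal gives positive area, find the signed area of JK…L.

Apply the surveyor's formula: 2A = Σ (x_i·y_{i+1} − x_{i+1}·y_i), indices taken mod 3.
Σ = (-425) + (185) + (-15) = -255
Signed area = Σ/2 = -127.5 (negative ⇒ clockwise traversal).

-127.5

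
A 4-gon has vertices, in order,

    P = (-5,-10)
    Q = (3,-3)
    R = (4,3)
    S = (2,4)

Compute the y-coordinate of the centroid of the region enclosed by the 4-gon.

Apply the shoelace formula. First the cross-terms c_i = x_i·y_{i+1} − x_{i+1}·y_i:
  45, 21, 10, 0  ⇒  2A = 76, A = 38.
Then Σ (y_i + y_{i+1})·c_i = -515, so ȳ = -515 / (6·38) = -515/228.

-515/228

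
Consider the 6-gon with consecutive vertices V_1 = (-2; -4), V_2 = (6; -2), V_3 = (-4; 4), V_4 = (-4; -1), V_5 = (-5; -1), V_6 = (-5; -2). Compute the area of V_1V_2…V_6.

42

Apply Gauss's area formula: 2A = Σ (x_i·y_{i+1} − x_{i+1}·y_i), indices taken mod 6.
Cross-terms: 28, 16, 20, -1, 5, 16  ⇒  Σ = 84
Area = |Σ|/2 = 42.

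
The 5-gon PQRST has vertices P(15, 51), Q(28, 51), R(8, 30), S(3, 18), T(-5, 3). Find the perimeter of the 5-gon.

|PQ| = √((13)² + (0)²) = √169 = 13
|QR| = √((-20)² + (-21)²) = √841 = 29
|RS| = √((-5)² + (-12)²) = √169 = 13
|ST| = √((-8)² + (-15)²) = √289 = 17
|TP| = √((20)² + (48)²) = √2704 = 52
Perimeter = 13 + 29 + 13 + 17 + 52 = 124.

124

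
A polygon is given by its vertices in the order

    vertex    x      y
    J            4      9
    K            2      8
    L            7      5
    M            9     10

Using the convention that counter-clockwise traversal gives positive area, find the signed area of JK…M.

17

Apply the shoelace (surveyor's) formula: 2A = Σ (x_i·y_{i+1} − x_{i+1}·y_i), indices taken mod 4.
J→K: (4)(8) − (2)(9) = 14
K→L: (2)(5) − (7)(8) = -46
L→M: (7)(10) − (9)(5) = 25
M→J: (9)(9) − (4)(10) = 41
Σ = 34
Signed area = Σ/2 = 17 (positive ⇒ counter-clockwise traversal).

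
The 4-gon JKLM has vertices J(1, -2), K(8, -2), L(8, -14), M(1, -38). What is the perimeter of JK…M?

80

|JK| = √((7)² + (0)²) = √49 = 7
|KL| = √((0)² + (-12)²) = √144 = 12
|LM| = √((-7)² + (-24)²) = √625 = 25
|MJ| = √((0)² + (36)²) = √1296 = 36
Perimeter = 7 + 12 + 25 + 36 = 80.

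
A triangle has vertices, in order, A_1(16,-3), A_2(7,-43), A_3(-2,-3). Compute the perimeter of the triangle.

|A_1A_2| = √((-9)² + (-40)²) = √1681 = 41
|A_2A_3| = √((-9)² + (40)²) = √1681 = 41
|A_3A_1| = √((18)² + (0)²) = √324 = 18
Perimeter = 41 + 41 + 18 = 100.

100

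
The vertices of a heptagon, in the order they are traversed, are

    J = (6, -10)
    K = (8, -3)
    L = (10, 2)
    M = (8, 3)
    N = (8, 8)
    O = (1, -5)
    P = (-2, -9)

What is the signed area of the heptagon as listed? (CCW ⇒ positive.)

Apply the shoelace (surveyor's) formula: 2A = Σ (x_i·y_{i+1} − x_{i+1}·y_i), indices taken mod 7.
Σ = (62) + (46) + (14) + (40) + (-48) + (-19) + (74) = 169
Signed area = Σ/2 = 84.5 (positive ⇒ counter-clockwise traversal).

84.5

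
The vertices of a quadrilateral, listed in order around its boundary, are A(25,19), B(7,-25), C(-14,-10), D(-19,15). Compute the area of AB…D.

1157

Σ = (-758) + (-420) + (-400) + (-736) = -2314
Area = |Σ|/2 = 1157.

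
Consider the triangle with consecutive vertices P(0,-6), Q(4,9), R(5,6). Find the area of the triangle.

Apply the shoelace formula: 2A = Σ (x_i·y_{i+1} − x_{i+1}·y_i), indices taken mod 3.
Σ = (24) + (-21) + (-30) = -27
Area = |Σ|/2 = 13.5.

13.5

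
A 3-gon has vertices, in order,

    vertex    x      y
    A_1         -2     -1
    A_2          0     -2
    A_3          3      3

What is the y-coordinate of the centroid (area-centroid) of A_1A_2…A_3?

0

Apply the surveyor's formula. First the cross-terms c_i = x_i·y_{i+1} − x_{i+1}·y_i:
  4, 6, 3  ⇒  2A = 13, A = 6.5.
Then Σ (y_i + y_{i+1})·c_i = 0, so ȳ = 0 / (6·6.5) = 0.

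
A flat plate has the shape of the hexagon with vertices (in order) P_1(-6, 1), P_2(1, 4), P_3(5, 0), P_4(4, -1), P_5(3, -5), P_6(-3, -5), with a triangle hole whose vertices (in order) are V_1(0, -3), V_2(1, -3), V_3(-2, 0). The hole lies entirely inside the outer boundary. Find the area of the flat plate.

Outer boundary:
Σ = (-25) + (-20) + (-5) + (-17) + (-30) + (-33) = -130
Area = |Σ|/2 = 65.
Hole:
Cross-terms: 3, -6, 6  ⇒  Σ = 3
Area = |Σ|/2 = 1.5.
Net area = 65 − 1.5 = 63.5.

63.5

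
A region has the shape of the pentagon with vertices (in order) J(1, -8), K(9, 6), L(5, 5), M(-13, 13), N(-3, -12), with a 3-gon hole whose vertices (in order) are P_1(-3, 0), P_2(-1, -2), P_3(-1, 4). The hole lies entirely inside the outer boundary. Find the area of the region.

Outer boundary:
Σ = (78) + (15) + (130) + (195) + (36) = 454
Area = |Σ|/2 = 227.
Hole:
P_1→P_2: (-3)(-2) − (-1)(0) = 6
P_2→P_3: (-1)(4) − (-1)(-2) = -6
P_3→P_1: (-1)(0) − (-3)(4) = 12
Σ = 12
Area = |Σ|/2 = 6.
Net area = 227 − 6 = 221.

221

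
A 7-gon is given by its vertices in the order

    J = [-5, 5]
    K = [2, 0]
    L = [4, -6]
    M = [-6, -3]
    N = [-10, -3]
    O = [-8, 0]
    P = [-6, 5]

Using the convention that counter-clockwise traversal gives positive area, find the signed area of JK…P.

Σ = (-10) + (-12) + (-48) + (-12) + (-24) + (-40) + (-5) = -151
Signed area = Σ/2 = -75.5 (negative ⇒ clockwise traversal).

-75.5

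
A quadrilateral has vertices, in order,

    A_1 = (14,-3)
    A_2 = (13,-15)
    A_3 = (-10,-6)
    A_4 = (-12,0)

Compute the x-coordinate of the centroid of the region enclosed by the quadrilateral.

Apply the shoelace (surveyor's) formula. First the cross-terms c_i = x_i·y_{i+1} − x_{i+1}·y_i:
  -171, -228, -72, 36  ⇒  2A = -435, A = -217.5.
Then Σ (x_i + x_{i+1})·c_i = -3645, so x̄ = -3645 / (6·(-217.5)) = 81/29.

81/29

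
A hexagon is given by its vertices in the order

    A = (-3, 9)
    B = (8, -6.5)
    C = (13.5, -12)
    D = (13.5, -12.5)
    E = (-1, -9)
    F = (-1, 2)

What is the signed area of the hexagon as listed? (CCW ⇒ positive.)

-107.75

Cross-terms: -52.5, -8.25, -6.75, -134, -11, -3  ⇒  Σ = -215.5
Signed area = Σ/2 = -107.75 (negative ⇒ clockwise traversal).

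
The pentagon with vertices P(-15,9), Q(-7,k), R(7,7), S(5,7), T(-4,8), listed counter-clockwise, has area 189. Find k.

-9

Write out the shoelace sum; only the two edges meeting at Q involve k:
2·Area = [((-15)·k − (-7)·9) + ((-7)·7 − 7·k)] + 166
       = -22·k + 180 = 378
⇒ k = -9.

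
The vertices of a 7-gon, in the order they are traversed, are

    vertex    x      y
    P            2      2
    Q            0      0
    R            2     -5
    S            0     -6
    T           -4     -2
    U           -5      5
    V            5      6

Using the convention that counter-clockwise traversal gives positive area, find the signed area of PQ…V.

-61.5

Apply the shoelace formula: 2A = Σ (x_i·y_{i+1} − x_{i+1}·y_i), indices taken mod 7.
Cross-terms: 0, 0, -12, -24, -30, -55, -2  ⇒  Σ = -123
Signed area = Σ/2 = -61.5 (negative ⇒ clockwise traversal).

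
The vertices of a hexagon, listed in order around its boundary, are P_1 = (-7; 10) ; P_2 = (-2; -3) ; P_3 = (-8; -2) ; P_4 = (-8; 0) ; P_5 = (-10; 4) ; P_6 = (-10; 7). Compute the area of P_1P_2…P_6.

Apply the shoelace formula: 2A = Σ (x_i·y_{i+1} − x_{i+1}·y_i), indices taken mod 6.
Cross-terms: 41, -20, -16, -32, -30, -51  ⇒  Σ = -108
Area = |Σ|/2 = 54.

54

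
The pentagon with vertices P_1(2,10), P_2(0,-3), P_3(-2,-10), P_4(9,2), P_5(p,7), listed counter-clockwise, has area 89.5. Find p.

The doubled signed area Σ (x_i y_{i+1} − x_{i+1} y_i) is linear in p.
With p=0 it equals 123; the coefficient of p is 8 (from the two edges through P_5).
So 8·p + 123 = 2·89.5 = 179 ⇒ p = 7.

7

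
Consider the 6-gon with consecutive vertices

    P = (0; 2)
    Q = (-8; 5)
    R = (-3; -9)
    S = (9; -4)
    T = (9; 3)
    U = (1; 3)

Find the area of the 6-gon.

142.5

Apply Gauss's area formula: 2A = Σ (x_i·y_{i+1} − x_{i+1}·y_i), indices taken mod 6.
P→Q: (0)(5) − (-8)(2) = 16
Q→R: (-8)(-9) − (-3)(5) = 87
R→S: (-3)(-4) − (9)(-9) = 93
S→T: (9)(3) − (9)(-4) = 63
T→U: (9)(3) − (1)(3) = 24
U→P: (1)(2) − (0)(3) = 2
Σ = 285
Area = |Σ|/2 = 142.5.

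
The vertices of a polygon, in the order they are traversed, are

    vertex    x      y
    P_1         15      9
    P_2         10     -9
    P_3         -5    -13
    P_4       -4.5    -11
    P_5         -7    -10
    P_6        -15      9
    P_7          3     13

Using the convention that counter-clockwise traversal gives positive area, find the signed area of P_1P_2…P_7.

Σ = (-225) + (-175) + (-3.5) + (-32) + (-213) + (-222) + (-168) = -1038.5
Signed area = Σ/2 = -519.25 (negative ⇒ clockwise traversal).

-519.25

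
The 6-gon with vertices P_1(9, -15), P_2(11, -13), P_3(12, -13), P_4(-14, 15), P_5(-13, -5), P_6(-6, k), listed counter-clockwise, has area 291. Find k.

Write out the shoelace sum; only the two edges meeting at P_6 involve k:
2·Area = [((-13)·k − (-6)·(-5)) + ((-6)·(-15) − 9·k)] + 324
       = -22·k + 384 = 582
⇒ k = -9.

-9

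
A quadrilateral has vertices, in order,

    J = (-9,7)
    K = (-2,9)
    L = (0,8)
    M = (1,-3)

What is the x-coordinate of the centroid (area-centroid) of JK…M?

Apply the shoelace formula. First the cross-terms c_i = x_i·y_{i+1} − x_{i+1}·y_i:
  -67, -16, -8, -20  ⇒  2A = -111, A = -55.5.
Then Σ (x_i + x_{i+1})·c_i = 921, so x̄ = 921 / (6·(-55.5)) = -307/111.

-307/111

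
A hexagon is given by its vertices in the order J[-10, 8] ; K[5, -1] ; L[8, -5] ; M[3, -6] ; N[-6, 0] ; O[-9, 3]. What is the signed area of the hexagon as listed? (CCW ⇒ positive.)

-88

Cross-terms: -30, -17, -33, -36, -18, -42  ⇒  Σ = -176
Signed area = Σ/2 = -88 (negative ⇒ clockwise traversal).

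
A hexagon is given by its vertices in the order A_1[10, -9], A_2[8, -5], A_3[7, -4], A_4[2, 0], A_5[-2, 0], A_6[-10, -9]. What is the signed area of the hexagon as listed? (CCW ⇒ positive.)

Apply the shoelace (surveyor's) formula: 2A = Σ (x_i·y_{i+1} − x_{i+1}·y_i), indices taken mod 6.
A_1→A_2: (10)(-5) − (8)(-9) = 22
A_2→A_3: (8)(-4) − (7)(-5) = 3
A_3→A_4: (7)(0) − (2)(-4) = 8
A_4→A_5: (2)(0) − (-2)(0) = 0
A_5→A_6: (-2)(-9) − (-10)(0) = 18
A_6→A_1: (-10)(-9) − (10)(-9) = 180
Σ = 231
Signed area = Σ/2 = 115.5 (positive ⇒ counter-clockwise traversal).

115.5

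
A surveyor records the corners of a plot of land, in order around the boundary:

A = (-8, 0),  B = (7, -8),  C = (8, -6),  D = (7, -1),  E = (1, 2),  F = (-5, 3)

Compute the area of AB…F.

86

Apply the surveyor's formula: 2A = Σ (x_i·y_{i+1} − x_{i+1}·y_i), indices taken mod 6.
Cross-terms: 64, 22, 34, 15, 13, 24  ⇒  Σ = 172
Area = |Σ|/2 = 86.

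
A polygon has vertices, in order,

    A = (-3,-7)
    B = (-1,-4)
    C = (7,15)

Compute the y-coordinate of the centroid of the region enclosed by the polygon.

Apply the shoelace formula. First the cross-terms c_i = x_i·y_{i+1} − x_{i+1}·y_i:
  5, 13, -4  ⇒  2A = 14, A = 7.
Then Σ (y_i + y_{i+1})·c_i = 56, so ȳ = 56 / (6·7) = 4/3.

4/3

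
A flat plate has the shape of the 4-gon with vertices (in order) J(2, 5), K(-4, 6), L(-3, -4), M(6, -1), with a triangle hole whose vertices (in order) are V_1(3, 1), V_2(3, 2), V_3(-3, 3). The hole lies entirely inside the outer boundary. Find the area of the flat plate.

Outer boundary:
Apply the shoelace (surveyor's) formula: 2A = Σ (x_i·y_{i+1} − x_{i+1}·y_i), indices taken mod 4.
J→K: (2)(6) − (-4)(5) = 32
K→L: (-4)(-4) − (-3)(6) = 34
L→M: (-3)(-1) − (6)(-4) = 27
M→J: (6)(5) − (2)(-1) = 32
Σ = 125
Area = |Σ|/2 = 62.5.
Hole:
Apply the surveyor's formula: 2A = Σ (x_i·y_{i+1} − x_{i+1}·y_i), indices taken mod 3.
V_1→V_2: (3)(2) − (3)(1) = 3
V_2→V_3: (3)(3) − (-3)(2) = 15
V_3→V_1: (-3)(1) − (3)(3) = -12
Σ = 6
Area = |Σ|/2 = 3.
Net area = 62.5 − 3 = 59.5.

59.5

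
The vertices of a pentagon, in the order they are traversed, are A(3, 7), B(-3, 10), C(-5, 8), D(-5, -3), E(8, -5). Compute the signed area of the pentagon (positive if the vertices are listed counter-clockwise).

126

Apply the shoelace formula: 2A = Σ (x_i·y_{i+1} − x_{i+1}·y_i), indices taken mod 5.
A→B: (3)(10) − (-3)(7) = 51
B→C: (-3)(8) − (-5)(10) = 26
C→D: (-5)(-3) − (-5)(8) = 55
D→E: (-5)(-5) − (8)(-3) = 49
E→A: (8)(7) − (3)(-5) = 71
Σ = 252
Signed area = Σ/2 = 126 (positive ⇒ counter-clockwise traversal).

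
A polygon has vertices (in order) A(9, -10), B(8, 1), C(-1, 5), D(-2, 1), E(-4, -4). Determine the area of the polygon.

113.5

Apply the shoelace (surveyor's) formula: 2A = Σ (x_i·y_{i+1} − x_{i+1}·y_i), indices taken mod 5.
Cross-terms: 89, 41, 9, 12, 76  ⇒  Σ = 227
Area = |Σ|/2 = 113.5.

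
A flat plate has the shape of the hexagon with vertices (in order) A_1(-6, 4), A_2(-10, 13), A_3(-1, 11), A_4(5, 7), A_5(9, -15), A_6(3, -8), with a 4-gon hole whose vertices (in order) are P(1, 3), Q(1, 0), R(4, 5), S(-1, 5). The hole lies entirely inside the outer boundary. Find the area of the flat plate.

189.5

Outer boundary:
Σ = (-38) + (-97) + (-62) + (-138) + (-27) + (-36) = -398
Area = |Σ|/2 = 199.
Hole:
Apply the shoelace (surveyor's) formula: 2A = Σ (x_i·y_{i+1} − x_{i+1}·y_i), indices taken mod 4.
Σ = (-3) + (5) + (25) + (-8) = 19
Area = |Σ|/2 = 9.5.
Net area = 199 − 9.5 = 189.5.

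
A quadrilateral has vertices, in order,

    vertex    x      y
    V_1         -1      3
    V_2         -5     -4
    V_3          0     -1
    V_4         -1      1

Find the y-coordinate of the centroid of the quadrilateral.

-52/63

Apply the surveyor's formula. First the cross-terms c_i = x_i·y_{i+1} − x_{i+1}·y_i:
  19, 5, -1, -2  ⇒  2A = 21, A = 10.5.
Then Σ (y_i + y_{i+1})·c_i = -52, so ȳ = -52 / (6·10.5) = -52/63.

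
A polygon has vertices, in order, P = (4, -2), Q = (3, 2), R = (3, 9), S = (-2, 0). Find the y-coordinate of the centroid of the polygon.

385/171

Apply the surveyor's formula. First the cross-terms c_i = x_i·y_{i+1} − x_{i+1}·y_i:
  14, 21, 18, 4  ⇒  2A = 57, A = 28.5.
Then Σ (y_i + y_{i+1})·c_i = 385, so ȳ = 385 / (6·28.5) = 385/171.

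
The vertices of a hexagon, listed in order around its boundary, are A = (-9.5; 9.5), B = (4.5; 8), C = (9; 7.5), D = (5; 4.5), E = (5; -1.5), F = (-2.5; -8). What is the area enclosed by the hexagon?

163.75

Apply the surveyor's formula: 2A = Σ (x_i·y_{i+1} − x_{i+1}·y_i), indices taken mod 6.
Cross-terms: -118.75, -38.25, 3, -30, -43.75, -99.75  ⇒  Σ = -327.5
Area = |Σ|/2 = 163.75.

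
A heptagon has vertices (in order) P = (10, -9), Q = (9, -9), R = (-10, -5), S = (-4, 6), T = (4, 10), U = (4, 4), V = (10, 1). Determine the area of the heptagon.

Apply the shoelace formula: 2A = Σ (x_i·y_{i+1} − x_{i+1}·y_i), indices taken mod 7.
Σ = (-9) + (-135) + (-80) + (-64) + (-24) + (-36) + (-100) = -448
Area = |Σ|/2 = 224.

224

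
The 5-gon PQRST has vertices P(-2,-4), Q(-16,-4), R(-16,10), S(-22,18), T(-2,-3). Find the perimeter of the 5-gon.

|PQ| = √((-14)² + (0)²) = √196 = 14
|QR| = √((0)² + (14)²) = √196 = 14
|RS| = √((-6)² + (8)²) = √100 = 10
|ST| = √((20)² + (-21)²) = √841 = 29
|TP| = √((0)² + (-1)²) = √1 = 1
Perimeter = 14 + 14 + 10 + 29 + 1 = 68.

68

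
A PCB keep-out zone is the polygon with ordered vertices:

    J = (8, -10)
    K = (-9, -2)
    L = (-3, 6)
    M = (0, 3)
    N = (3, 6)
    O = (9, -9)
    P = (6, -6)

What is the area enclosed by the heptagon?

Apply the shoelace (surveyor's) formula: 2A = Σ (x_i·y_{i+1} − x_{i+1}·y_i), indices taken mod 7.
J→K: (8)(-2) − (-9)(-10) = -106
K→L: (-9)(6) − (-3)(-2) = -60
L→M: (-3)(3) − (0)(6) = -9
M→N: (0)(6) − (3)(3) = -9
N→O: (3)(-9) − (9)(6) = -81
O→P: (9)(-6) − (6)(-9) = 0
P→J: (6)(-10) − (8)(-6) = -12
Σ = -277
Area = |Σ|/2 = 138.5.

138.5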